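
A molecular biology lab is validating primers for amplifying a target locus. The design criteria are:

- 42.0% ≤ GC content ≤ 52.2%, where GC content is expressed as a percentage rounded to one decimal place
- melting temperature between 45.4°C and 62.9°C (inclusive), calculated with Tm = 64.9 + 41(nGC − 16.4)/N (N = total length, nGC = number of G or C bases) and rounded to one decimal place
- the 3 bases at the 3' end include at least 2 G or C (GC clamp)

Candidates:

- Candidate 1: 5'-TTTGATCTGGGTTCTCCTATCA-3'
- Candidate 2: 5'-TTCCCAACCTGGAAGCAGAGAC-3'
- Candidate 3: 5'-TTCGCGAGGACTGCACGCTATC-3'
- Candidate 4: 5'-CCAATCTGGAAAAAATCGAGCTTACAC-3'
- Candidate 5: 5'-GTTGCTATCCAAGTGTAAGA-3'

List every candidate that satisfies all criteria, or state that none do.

None of the candidates satisfy all criteria.

Candidate 1 (22 nt, A=3 T=10 G=4 C=5): GC 9/22 = 40.9%, outside 42.0–52.2% ✗; Tm = 64.9 + 41·(9 − 16.4)/22 = 51.1°C ✓; 3' end TCA has 1 G/C, need ≥2 ✗ — fails.
Candidate 2 (22 nt, A=7 T=3 G=5 C=7): GC 12/22 = 54.5%, outside 42.0–52.2% ✗; Tm = 64.9 + 41·(12 − 16.4)/22 = 56.7°C ✓; 3' end GAC has 2 G/C ✓ — fails.
Candidate 3 (22 nt, A=4 T=5 G=6 C=7): GC 13/22 = 59.1%, outside 42.0–52.2% ✗; Tm = 64.9 + 41·(13 − 16.4)/22 = 58.6°C ✓; 3' end ATC has 1 G/C, need ≥2 ✗ — fails.
Candidate 4 (27 nt, A=11 T=5 G=4 C=7): GC 11/27 = 40.7%, outside 42.0–52.2% ✗; Tm = 64.9 + 41·(11 − 16.4)/27 = 56.7°C ✓; 3' end CAC has 2 G/C ✓ — fails.
Candidate 5 (20 nt, A=6 T=6 G=5 C=3): GC 8/20 = 40.0%, outside 42.0–52.2% ✗; Tm = 64.9 + 41·(8 − 16.4)/20 = 47.7°C ✓; 3' end AGA has 1 G/C, need ≥2 ✗ — fails.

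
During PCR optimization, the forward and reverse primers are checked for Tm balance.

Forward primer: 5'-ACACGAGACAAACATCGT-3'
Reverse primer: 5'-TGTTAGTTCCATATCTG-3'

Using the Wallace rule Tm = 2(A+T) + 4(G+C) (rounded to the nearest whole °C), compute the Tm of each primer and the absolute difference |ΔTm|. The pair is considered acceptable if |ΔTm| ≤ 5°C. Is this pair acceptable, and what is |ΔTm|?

|ΔTm| = 6°C; the pair is not acceptable.

Forward: A=8 T=2 G=3 C=5 → Tm = 2·10 + 4·8 = 52°C.
Reverse: A=3 T=8 G=3 C=3 → Tm = 2·11 + 4·6 = 46°C.
|ΔTm| = |52 − 46| = 6°C, > 5°C.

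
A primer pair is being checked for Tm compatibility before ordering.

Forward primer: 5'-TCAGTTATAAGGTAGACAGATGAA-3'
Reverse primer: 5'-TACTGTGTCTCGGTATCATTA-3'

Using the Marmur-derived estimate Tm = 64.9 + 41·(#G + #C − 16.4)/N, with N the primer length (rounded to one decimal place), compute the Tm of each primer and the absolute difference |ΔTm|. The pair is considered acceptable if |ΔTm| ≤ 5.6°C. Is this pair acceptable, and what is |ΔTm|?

Forward: G+C = 8, N = 24 → Tm = 64.9 + 41·(8 − 16.4)/24 = 50.6°C.
Reverse: G+C = 8, N = 21 → Tm = 64.9 + 41·(8 − 16.4)/21 = 48.5°C.
|ΔTm| = |50.6 − 48.5| = 2.1°C, ≤ 5.6°C.

|ΔTm| = 2.1°C; the pair is acceptable.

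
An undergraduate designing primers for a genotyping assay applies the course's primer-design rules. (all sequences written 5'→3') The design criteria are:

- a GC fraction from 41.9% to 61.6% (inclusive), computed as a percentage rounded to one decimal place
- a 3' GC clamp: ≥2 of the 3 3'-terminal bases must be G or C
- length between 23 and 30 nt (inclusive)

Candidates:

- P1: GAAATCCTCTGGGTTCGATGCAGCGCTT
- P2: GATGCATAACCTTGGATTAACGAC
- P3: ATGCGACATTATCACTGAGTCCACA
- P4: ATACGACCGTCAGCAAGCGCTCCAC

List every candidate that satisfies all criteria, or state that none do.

P4 only.

P1 (28 nt, A=5 T=8 G=8 C=7): GC 15/28 = 53.6% ✓; 3' end CTT has 1 G/C, need ≥2 ✗; length 28 ✓ — fails.
P2 (24 nt, A=8 T=6 G=5 C=5): GC 10/24 = 41.7%, outside 41.9–61.6% ✗; 3' end GAC has 2 G/C ✓; length 24 ✓ — fails.
P3 (25 nt, A=8 T=6 G=4 C=7): GC 11/25 = 44.0% ✓; 3' end ACA has 1 G/C, need ≥2 ✗; length 25 ✓ — fails.
P4 (25 nt, A=7 T=3 G=5 C=10): GC 15/25 = 60.0% ✓; 3' end CAC has 2 G/C ✓; length 25 ✓ — passes.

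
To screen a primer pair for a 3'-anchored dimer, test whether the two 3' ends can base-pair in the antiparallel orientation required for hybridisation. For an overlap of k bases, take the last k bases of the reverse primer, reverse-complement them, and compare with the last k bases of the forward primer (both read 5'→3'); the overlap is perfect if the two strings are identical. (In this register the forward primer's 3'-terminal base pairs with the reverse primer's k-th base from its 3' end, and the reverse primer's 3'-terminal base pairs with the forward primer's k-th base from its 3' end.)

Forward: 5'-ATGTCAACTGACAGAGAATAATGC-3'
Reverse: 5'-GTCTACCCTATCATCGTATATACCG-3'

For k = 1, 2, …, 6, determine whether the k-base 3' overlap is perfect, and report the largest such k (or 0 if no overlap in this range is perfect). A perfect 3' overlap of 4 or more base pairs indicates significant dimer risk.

Last 6 bases (5'→3') — forward …TAATGC, reverse …ATACCG.
Reverse complement of the reverse primer's last 6 bases: CGGTAT; its first k bases are the reverse complement of the reverse primer's last k bases, so a perfect k-base overlap needs the forward primer's last k bases to equal them.
Comparing (forward last k vs required): k=1: C vs C ✓; k=2: GC vs CG ✗; k=3: TGC vs CGG ✗; k=4: ATGC vs CGGT ✗; k=5: AATGC vs CGGTA ✗; k=6: TAATGC vs CGGTAT ✗.
Only k = 1 is perfect, so the longest perfect 3' overlap is 1.

Longest perfect overlap: 1 complementary base pair; below the dimer-risk threshold (threshold 4).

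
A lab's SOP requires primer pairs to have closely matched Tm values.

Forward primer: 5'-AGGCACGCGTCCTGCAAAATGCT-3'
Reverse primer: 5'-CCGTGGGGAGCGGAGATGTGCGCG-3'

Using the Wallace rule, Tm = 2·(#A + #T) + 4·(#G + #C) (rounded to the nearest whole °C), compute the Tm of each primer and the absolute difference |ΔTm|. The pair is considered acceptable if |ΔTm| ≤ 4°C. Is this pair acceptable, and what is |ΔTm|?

Forward: A=6 T=4 G=6 C=7 → Tm = 2·10 + 4·13 = 72°C.
Reverse: A=3 T=3 G=13 C=5 → Tm = 2·6 + 4·18 = 84°C.
|ΔTm| = |72 − 84| = 12°C, > 4°C.

|ΔTm| = 12°C; the pair is not acceptable.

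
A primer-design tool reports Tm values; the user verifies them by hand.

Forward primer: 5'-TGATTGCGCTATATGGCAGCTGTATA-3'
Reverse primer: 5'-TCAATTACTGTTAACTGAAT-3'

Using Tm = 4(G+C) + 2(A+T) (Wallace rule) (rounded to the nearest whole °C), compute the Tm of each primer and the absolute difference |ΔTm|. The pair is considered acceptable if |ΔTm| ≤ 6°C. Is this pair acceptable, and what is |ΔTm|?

|ΔTm| = 24°C; the pair is not acceptable.

Forward: A=6 T=9 G=7 C=4 → Tm = 2·15 + 4·11 = 74°C.
Reverse: A=7 T=8 G=2 C=3 → Tm = 2·15 + 4·5 = 50°C.
|ΔTm| = |74 − 50| = 24°C, > 6°C.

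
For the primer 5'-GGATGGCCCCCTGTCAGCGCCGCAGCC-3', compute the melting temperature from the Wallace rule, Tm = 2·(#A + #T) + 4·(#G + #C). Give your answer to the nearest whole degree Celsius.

Base counts: A=3, T=3, G=9, C=12 (length 27).
Tm = 2·(3+3) + 4·(9+12) = 2·6 + 4·21 = 12 + 84 = 96°C.

96°C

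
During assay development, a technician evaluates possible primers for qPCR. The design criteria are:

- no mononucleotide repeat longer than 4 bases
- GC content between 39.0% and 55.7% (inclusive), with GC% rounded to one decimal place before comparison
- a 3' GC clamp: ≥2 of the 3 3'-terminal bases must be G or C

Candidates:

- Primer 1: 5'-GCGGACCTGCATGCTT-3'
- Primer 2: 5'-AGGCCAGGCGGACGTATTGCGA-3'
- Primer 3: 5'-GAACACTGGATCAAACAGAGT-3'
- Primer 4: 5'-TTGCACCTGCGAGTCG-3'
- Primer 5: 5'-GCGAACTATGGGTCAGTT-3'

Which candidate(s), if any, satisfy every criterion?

None of the candidates satisfy all criteria.

Primer 1 (16 nt, A=2 T=4 G=5 C=5): longest run = 2 ✓; GC 10/16 = 62.5%, outside 39.0–55.7% ✗; 3' end CTT has 1 G/C, need ≥2 ✗ — fails.
Primer 2 (22 nt, A=5 T=3 G=9 C=5): longest run = 2 ✓; GC 14/22 = 63.6%, outside 39.0–55.7% ✗; 3' end CGA has 2 G/C ✓ — fails.
Primer 3 (21 nt, A=9 T=3 G=5 C=4): longest run = 3 ✓; GC 9/21 = 42.9% ✓; 3' end AGT has 1 G/C, need ≥2 ✗ — fails.
Primer 4 (16 nt, A=2 T=4 G=5 C=5): longest run = 2 ✓; GC 10/16 = 62.5%, outside 39.0–55.7% ✗; 3' end TCG has 2 G/C ✓ — fails.
Primer 5 (18 nt, A=4 T=5 G=6 C=3): longest run = 3 ✓; GC 9/18 = 50.0% ✓; 3' end GTT has 1 G/C, need ≥2 ✗ — fails.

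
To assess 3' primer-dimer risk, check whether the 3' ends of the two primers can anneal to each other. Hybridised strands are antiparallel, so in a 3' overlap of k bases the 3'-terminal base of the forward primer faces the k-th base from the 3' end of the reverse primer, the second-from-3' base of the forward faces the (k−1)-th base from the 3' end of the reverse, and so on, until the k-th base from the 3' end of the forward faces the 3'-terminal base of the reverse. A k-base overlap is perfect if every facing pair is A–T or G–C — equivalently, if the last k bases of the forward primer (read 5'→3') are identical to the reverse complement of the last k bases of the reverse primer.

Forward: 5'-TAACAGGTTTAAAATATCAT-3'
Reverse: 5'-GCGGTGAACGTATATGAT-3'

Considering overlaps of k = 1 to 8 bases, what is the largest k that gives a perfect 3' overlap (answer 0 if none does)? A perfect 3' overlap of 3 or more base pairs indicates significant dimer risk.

Last 8 bases (5'→3') — forward …AATATCAT, reverse …TATATGAT.
Reverse complement of the reverse primer's last 8 bases: ATCATATA; its first k bases are the reverse complement of the reverse primer's last k bases, so a perfect k-base overlap needs the forward primer's last k bases to equal them.
Comparing (forward last k vs required): k=1: T vs A ✗; k=2: AT vs AT ✓; k=3: CAT vs ATC ✗; k=4: TCAT vs ATCA ✗; k=5: ATCAT vs ATCAT ✓; k=6: TATCAT vs ATCATA ✗; k=7: ATATCAT vs ATCATAT ✗; k=8: AATATCAT vs ATCATATA ✗.
Perfect overlaps at k = 2, 5; the largest is 5.

Longest perfect overlap: 5 complementary base pairs; significant dimer risk (threshold 3).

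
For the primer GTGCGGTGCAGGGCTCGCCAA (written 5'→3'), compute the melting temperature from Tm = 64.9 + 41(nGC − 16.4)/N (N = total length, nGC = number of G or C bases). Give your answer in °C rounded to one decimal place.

62.2°C

Base counts: A=3, T=3, G=9, C=6; G+C = 15, N = 21.
Tm = 64.9 + 41·(15 − 16.4)/21 = 64.9 + -57.40/21 = 62.2°C.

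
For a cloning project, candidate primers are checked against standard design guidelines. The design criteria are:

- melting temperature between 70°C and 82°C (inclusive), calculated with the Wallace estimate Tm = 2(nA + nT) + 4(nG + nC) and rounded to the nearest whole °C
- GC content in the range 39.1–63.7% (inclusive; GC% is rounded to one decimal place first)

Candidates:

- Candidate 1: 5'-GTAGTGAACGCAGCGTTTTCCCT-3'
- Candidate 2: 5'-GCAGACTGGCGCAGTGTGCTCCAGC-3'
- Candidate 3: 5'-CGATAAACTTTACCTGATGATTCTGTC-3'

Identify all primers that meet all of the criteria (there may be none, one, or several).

Candidate 1 (23 nt, A=4 T=7 G=6 C=6): Tm = 2·11 + 4·12 = 70°C ✓; GC 12/23 = 52.2% ✓ — passes.
Candidate 2 (25 nt, A=4 T=4 G=9 C=8): Tm = 2·8 + 4·17 = 84°C, outside 70–82°C ✗; GC 17/25 = 68.0%, outside 39.1–63.7% ✗ — fails.
Candidate 3 (27 nt, A=7 T=10 G=4 C=6): Tm = 2·17 + 4·10 = 74°C ✓; GC 10/27 = 37.0%, outside 39.1–63.7% ✗ — fails.

Candidate 1 only.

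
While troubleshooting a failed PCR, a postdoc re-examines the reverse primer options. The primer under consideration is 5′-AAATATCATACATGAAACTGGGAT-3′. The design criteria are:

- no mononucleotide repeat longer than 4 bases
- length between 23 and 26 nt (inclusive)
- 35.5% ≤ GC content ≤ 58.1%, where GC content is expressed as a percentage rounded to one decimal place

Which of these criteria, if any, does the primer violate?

Base counts: A=11, T=6, G=4, C=3 (length 24).
homopolymer run: longest run = 3 ✓
length: length 24 ✓
GC content: GC 7/24 = 29.2%, outside 35.5–58.1% ✗

Fails: GC content.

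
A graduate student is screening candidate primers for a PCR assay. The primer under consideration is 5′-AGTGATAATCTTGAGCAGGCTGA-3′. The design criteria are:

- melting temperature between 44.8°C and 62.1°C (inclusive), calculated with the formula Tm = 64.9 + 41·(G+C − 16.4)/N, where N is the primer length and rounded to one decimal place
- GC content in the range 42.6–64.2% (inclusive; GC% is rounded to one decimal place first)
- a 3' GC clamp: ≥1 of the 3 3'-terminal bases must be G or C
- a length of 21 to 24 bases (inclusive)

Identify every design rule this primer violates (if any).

Base counts: A=7, T=6, G=7, C=3 (length 23).
Tm: Tm = 64.9 + 41·(10 − 16.4)/23 = 53.5°C ✓
GC content: GC 10/23 = 43.5% ✓
GC clamp: 3' end TGA has 1 G/C ✓
length: length 23 ✓

Meets all criteria.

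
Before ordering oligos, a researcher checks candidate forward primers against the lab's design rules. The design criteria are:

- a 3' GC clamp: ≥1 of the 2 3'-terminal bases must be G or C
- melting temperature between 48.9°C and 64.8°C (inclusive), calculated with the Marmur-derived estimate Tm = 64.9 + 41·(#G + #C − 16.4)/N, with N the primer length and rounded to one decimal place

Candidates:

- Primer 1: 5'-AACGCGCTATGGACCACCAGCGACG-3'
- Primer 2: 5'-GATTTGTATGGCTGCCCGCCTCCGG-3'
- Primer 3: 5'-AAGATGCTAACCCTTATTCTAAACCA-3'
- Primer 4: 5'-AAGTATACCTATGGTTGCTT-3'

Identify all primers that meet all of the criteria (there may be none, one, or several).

Primer 1 (25 nt, A=7 T=2 G=7 C=9): 3' end CG has 2 G/C ✓; Tm = 64.9 + 41·(16 − 16.4)/25 = 64.2°C ✓ — passes.
Primer 2 (25 nt, A=2 T=7 G=8 C=8): 3' end GG has 2 G/C ✓; Tm = 64.9 + 41·(16 − 16.4)/25 = 64.2°C ✓ — passes.
Primer 3 (26 nt, A=10 T=7 G=2 C=7): 3' end CA has 1 G/C ✓; Tm = 64.9 + 41·(9 − 16.4)/26 = 53.2°C ✓ — passes.
Primer 4 (20 nt, A=5 T=8 G=4 C=3): 3' end TT has 0 G/C, need ≥1 ✗; Tm = 64.9 + 41·(7 − 16.4)/20 = 45.6°C, outside 48.9–64.8°C ✗ — fails.

Primer 1, Primer 2 and Primer 3.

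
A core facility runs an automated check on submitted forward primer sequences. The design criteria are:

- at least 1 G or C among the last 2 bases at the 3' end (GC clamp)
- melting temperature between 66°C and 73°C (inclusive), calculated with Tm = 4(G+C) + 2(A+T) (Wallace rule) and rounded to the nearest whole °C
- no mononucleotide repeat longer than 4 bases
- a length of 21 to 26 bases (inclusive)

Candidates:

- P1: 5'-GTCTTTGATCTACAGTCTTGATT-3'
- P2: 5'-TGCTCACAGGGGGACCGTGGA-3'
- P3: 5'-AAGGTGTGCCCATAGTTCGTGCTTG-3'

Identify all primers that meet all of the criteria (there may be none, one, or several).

None of the candidates satisfy all criteria.

P1 (23 nt, A=4 T=11 G=4 C=4): 3' end TT has 0 G/C, need ≥1 ✗; Tm = 2·15 + 4·8 = 62°C, outside 66–73°C ✗; longest run = 3 ✓; length 23 ✓ — fails.
P2 (21 nt, A=4 T=3 G=9 C=5): 3' end GA has 1 G/C ✓; Tm = 2·7 + 4·14 = 70°C ✓; longest run = 5, exceeds 4 ✗; length 21 ✓ — fails.
P3 (25 nt, A=4 T=8 G=8 C=5): 3' end TG has 1 G/C ✓; Tm = 2·12 + 4·13 = 76°C, outside 66–73°C ✗; longest run = 3 ✓; length 25 ✓ — fails.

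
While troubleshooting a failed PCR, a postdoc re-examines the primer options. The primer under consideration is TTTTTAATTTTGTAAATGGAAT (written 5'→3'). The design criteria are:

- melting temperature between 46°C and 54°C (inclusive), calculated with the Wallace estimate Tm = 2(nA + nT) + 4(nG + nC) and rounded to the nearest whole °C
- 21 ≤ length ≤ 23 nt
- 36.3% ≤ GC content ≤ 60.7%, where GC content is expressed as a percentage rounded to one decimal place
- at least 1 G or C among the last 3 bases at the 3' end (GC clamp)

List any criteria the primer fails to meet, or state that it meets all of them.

Fails: GC content, GC clamp.

Base counts: A=7, T=12, G=3, C=0 (length 22).
Tm: Tm = 2·19 + 4·3 = 50°C ✓
length: length 22 ✓
GC content: GC 3/22 = 13.6%, outside 36.3–60.7% ✗
GC clamp: 3' end AAT has 0 G/C, need ≥1 ✗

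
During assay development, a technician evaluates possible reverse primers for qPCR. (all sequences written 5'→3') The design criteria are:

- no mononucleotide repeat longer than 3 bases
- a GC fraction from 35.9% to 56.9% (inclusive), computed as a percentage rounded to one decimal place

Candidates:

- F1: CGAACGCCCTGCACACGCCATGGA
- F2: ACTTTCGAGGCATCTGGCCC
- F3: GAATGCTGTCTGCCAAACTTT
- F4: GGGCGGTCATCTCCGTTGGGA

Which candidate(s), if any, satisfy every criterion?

F1 (24 nt, A=6 T=2 G=6 C=10): longest run = 3 ✓; GC 16/24 = 66.7%, outside 35.9–56.9% ✗ — fails.
F2 (20 nt, A=3 T=5 G=5 C=7): longest run = 3 ✓; GC 12/20 = 60.0%, outside 35.9–56.9% ✗ — fails.
F3 (21 nt, A=5 T=7 G=4 C=5): longest run = 3 ✓; GC 9/21 = 42.9% ✓ — passes.
F4 (21 nt, A=2 T=5 G=9 C=5): longest run = 3 ✓; GC 14/21 = 66.7%, outside 35.9–56.9% ✗ — fails.

F3 only.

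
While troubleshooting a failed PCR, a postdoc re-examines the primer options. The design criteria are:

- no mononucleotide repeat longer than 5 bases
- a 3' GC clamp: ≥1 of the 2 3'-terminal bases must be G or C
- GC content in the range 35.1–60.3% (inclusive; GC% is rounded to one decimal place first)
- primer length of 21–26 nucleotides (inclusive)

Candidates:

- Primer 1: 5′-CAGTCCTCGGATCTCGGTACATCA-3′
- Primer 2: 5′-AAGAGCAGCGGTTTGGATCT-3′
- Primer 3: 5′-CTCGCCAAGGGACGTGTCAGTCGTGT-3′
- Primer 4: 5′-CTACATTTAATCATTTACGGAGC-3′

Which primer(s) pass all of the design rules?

Primer 1 (24 nt, A=5 T=6 G=5 C=8): longest run = 2 ✓; 3' end CA has 1 G/C ✓; GC 13/24 = 54.2% ✓; length 24 ✓ — passes.
Primer 2 (20 nt, A=5 T=5 G=7 C=3): longest run = 3 ✓; 3' end CT has 1 G/C ✓; GC 10/20 = 50.0% ✓; length 20, outside 21–26 ✗ — fails.
Primer 3 (26 nt, A=4 T=6 G=9 C=7): longest run = 3 ✓; 3' end GT has 1 G/C ✓; GC 16/26 = 61.5%, outside 35.1–60.3% ✗; length 26 ✓ — fails.
Primer 4 (23 nt, A=7 T=8 G=3 C=5): longest run = 3 ✓; 3' end GC has 2 G/C ✓; GC 8/23 = 34.8%, outside 35.1–60.3% ✗; length 23 ✓ — fails.

Primer 1 only.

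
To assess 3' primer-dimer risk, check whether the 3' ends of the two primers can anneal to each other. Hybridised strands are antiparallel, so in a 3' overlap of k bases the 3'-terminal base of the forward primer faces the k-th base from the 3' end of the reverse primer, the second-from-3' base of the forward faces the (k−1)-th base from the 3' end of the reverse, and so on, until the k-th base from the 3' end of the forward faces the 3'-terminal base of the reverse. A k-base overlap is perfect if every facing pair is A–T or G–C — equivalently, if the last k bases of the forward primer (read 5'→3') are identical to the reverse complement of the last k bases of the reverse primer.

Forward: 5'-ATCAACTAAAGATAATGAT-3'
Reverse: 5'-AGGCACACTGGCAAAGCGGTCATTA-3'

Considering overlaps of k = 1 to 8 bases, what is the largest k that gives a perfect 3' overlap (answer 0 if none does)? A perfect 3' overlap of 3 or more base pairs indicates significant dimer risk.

Last 8 bases (5'→3') — forward …ATAATGAT, reverse …GGTCATTA.
Reverse complement of the reverse primer's last 8 bases: TAATGACC; its first k bases are the reverse complement of the reverse primer's last k bases, so a perfect k-base overlap needs the forward primer's last k bases to equal them.
Comparing (forward last k vs required): k=1: T vs T ✓; k=2: AT vs TA ✗; k=3: GAT vs TAA ✗; k=4: TGAT vs TAAT ✗; k=5: ATGAT vs TAATG ✗; k=6: AATGAT vs TAATGA ✗; k=7: TAATGAT vs TAATGAC ✗; k=8: ATAATGAT vs TAATGACC ✗.
Only k = 1 is perfect, so the longest perfect 3' overlap is 1.

Longest perfect overlap: 1 complementary base pair; below the dimer-risk threshold (threshold 3).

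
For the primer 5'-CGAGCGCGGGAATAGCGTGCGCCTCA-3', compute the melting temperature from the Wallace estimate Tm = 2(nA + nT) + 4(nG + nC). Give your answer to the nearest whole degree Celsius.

88°C

Base counts: A=5, T=3, G=10, C=8 (length 26).
Tm = 2·(5+3) + 4·(10+8) = 2·8 + 4·18 = 16 + 72 = 88°C.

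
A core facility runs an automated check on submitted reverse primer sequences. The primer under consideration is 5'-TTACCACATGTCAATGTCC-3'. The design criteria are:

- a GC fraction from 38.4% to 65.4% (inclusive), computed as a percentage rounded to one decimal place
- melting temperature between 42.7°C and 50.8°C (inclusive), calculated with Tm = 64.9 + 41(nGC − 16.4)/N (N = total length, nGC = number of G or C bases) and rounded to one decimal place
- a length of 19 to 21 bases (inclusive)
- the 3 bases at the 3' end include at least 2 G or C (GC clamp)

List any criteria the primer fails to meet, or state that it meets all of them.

Meets all criteria.

Base counts: A=5, T=6, G=2, C=6 (length 19).
GC content: GC 8/19 = 42.1% ✓
Tm: Tm = 64.9 + 41·(8 − 16.4)/19 = 46.8°C ✓
length: length 19 ✓
GC clamp: 3' end TCC has 2 G/C ✓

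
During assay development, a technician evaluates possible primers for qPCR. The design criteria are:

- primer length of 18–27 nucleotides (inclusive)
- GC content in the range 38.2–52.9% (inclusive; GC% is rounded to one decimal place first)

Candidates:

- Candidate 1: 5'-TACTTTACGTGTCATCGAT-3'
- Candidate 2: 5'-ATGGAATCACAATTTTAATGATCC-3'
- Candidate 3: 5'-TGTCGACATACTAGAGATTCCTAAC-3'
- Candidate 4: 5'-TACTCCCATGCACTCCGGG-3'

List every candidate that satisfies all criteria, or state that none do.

Candidate 1 (19 nt, A=4 T=8 G=3 C=4): length 19 ✓; GC 7/19 = 36.8%, outside 38.2–52.9% ✗ — fails.
Candidate 2 (24 nt, A=9 T=8 G=3 C=4): length 24 ✓; GC 7/24 = 29.2%, outside 38.2–52.9% ✗ — fails.
Candidate 3 (25 nt, A=8 T=7 G=4 C=6): length 25 ✓; GC 10/25 = 40.0% ✓ — passes.
Candidate 4 (19 nt, A=3 T=4 G=4 C=8): length 19 ✓; GC 12/19 = 63.2%, outside 38.2–52.9% ✗ — fails.

Candidate 3 only.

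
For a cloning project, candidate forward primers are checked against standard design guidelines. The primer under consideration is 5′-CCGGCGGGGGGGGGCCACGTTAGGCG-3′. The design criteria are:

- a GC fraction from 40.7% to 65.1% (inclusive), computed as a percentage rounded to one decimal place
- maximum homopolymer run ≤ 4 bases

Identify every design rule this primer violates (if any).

Base counts: A=2, T=2, G=15, C=7 (length 26).
GC content: GC 22/26 = 84.6%, outside 40.7–65.1% ✗
homopolymer run: longest run = 9, exceeds 4 ✗

Fails: GC content, homopolymer run.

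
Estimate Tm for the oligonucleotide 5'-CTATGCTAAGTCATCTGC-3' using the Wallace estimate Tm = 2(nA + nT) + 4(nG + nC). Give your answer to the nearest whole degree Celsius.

52°C

Base counts: A=4, T=6, G=3, C=5 (length 18).
Tm = 2·(4+6) + 4·(3+5) = 2·10 + 4·8 = 20 + 32 = 52°C.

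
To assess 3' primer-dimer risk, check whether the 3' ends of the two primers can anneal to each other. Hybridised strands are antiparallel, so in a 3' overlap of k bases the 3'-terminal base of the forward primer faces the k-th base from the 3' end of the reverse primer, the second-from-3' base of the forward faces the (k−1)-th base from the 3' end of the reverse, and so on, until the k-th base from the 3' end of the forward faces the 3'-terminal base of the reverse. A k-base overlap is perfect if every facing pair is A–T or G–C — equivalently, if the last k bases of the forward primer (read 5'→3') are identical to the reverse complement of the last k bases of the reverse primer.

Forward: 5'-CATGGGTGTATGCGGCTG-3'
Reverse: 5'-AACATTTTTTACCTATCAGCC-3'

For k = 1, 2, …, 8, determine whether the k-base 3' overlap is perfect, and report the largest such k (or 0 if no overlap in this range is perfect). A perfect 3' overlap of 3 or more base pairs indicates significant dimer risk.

Longest perfect overlap: 5 complementary base pairs; significant dimer risk (threshold 3).

Last 8 bases (5'→3') — forward …TGCGGCTG, reverse …TATCAGCC.
Reverse complement of the reverse primer's last 8 bases: GGCTGATA; its first k bases are the reverse complement of the reverse primer's last k bases, so a perfect k-base overlap needs the forward primer's last k bases to equal them.
Comparing (forward last k vs required): k=1: G vs G ✓; k=2: TG vs GG ✗; k=3: CTG vs GGC ✗; k=4: GCTG vs GGCT ✗; k=5: GGCTG vs GGCTG ✓; k=6: CGGCTG vs GGCTGA ✗; k=7: GCGGCTG vs GGCTGAT ✗; k=8: TGCGGCTG vs GGCTGATA ✗.
Perfect overlaps at k = 1, 5; the largest is 5.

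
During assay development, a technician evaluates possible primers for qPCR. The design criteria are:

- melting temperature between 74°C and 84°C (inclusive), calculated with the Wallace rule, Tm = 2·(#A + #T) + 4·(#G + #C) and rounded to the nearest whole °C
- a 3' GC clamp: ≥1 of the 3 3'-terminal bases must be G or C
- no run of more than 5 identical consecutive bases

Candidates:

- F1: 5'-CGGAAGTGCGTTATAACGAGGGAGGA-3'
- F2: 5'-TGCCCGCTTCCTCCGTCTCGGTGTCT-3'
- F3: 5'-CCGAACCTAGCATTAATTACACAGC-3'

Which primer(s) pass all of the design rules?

F1 only.

F1 (26 nt, A=8 T=4 G=11 C=3): Tm = 2·12 + 4·14 = 80°C ✓; 3' end GGA has 2 G/C ✓; longest run = 3 ✓ — passes.
F2 (26 nt, A=0 T=9 G=6 C=11): Tm = 2·9 + 4·17 = 86°C, outside 74–84°C ✗; 3' end TCT has 1 G/C ✓; longest run = 3 ✓ — fails.
F3 (25 nt, A=9 T=5 G=3 C=8): Tm = 2·14 + 4·11 = 72°C, outside 74–84°C ✗; 3' end AGC has 2 G/C ✓; longest run = 2 ✓ — fails.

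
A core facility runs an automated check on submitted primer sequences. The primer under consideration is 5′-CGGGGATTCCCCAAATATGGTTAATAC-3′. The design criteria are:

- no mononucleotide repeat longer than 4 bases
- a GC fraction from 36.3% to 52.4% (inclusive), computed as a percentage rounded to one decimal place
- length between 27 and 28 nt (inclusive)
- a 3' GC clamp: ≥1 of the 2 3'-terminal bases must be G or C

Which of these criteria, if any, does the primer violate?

Base counts: A=8, T=7, G=6, C=6 (length 27).
homopolymer run: longest run = 4 ✓
GC content: GC 12/27 = 44.4% ✓
length: length 27 ✓
GC clamp: 3' end AC has 1 G/C ✓

Meets all criteria.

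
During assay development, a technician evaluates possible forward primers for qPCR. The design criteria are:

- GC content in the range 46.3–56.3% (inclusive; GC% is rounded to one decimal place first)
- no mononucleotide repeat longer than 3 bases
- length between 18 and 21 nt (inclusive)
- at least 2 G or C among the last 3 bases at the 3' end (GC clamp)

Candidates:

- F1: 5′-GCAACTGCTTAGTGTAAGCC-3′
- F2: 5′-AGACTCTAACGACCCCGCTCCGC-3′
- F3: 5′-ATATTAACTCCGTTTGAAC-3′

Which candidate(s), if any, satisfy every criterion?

F1 only.

F1 (20 nt, A=5 T=5 G=5 C=5): GC 10/20 = 50.0% ✓; longest run = 2 ✓; length 20 ✓; 3' end GCC has 3 G/C ✓ — passes.
F2 (23 nt, A=5 T=3 G=4 C=11): GC 15/23 = 65.2%, outside 46.3–56.3% ✗; longest run = 4, exceeds 3 ✗; length 23, outside 18–21 ✗; 3' end CGC has 3 G/C ✓ — fails.
F3 (19 nt, A=6 T=7 G=2 C=4): GC 6/19 = 31.6%, outside 46.3–56.3% ✗; longest run = 3 ✓; length 19 ✓; 3' end AAC has 1 G/C, need ≥2 ✗ — fails.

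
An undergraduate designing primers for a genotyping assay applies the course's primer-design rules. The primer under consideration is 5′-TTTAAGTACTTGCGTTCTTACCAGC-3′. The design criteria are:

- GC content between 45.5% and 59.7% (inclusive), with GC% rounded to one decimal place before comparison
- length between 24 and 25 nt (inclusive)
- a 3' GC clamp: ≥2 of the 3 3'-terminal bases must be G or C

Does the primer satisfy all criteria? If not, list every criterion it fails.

Base counts: A=5, T=10, G=4, C=6 (length 25).
GC content: GC 10/25 = 40.0%, outside 45.5–59.7% ✗
length: length 25 ✓
GC clamp: 3' end AGC has 2 G/C ✓

Fails: GC content.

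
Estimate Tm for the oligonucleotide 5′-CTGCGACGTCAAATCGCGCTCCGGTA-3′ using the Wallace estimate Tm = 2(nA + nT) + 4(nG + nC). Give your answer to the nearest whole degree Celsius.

84°C

Base counts: A=5, T=5, G=7, C=9 (length 26).
Tm = 2·(5+5) + 4·(7+9) = 2·10 + 4·16 = 20 + 64 = 84°C.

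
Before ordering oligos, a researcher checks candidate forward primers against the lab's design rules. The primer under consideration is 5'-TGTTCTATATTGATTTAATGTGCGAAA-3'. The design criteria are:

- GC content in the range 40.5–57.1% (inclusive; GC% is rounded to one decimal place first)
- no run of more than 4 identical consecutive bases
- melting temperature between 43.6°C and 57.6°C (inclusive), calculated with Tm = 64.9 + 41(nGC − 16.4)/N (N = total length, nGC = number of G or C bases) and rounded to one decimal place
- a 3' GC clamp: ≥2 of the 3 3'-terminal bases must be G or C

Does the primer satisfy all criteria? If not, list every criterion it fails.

Base counts: A=8, T=12, G=5, C=2 (length 27).
GC content: GC 7/27 = 25.9%, outside 40.5–57.1% ✗
homopolymer run: longest run = 3 ✓
Tm: Tm = 64.9 + 41·(7 − 16.4)/27 = 50.6°C ✓
GC clamp: 3' end AAA has 0 G/C, need ≥2 ✗

Fails: GC content, GC clamp.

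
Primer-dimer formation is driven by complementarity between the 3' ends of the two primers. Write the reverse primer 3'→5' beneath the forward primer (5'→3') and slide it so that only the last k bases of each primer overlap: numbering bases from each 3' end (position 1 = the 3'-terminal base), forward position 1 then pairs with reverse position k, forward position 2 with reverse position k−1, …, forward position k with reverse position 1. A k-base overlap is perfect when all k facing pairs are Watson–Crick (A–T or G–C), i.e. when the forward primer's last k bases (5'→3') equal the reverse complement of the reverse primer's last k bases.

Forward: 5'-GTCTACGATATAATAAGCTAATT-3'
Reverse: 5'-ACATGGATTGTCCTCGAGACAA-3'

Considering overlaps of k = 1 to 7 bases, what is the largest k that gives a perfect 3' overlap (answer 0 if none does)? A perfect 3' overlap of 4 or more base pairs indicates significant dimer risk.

Longest perfect overlap: 2 complementary base pairs; below the dimer-risk threshold (threshold 4).

Last 7 bases (5'→3') — forward …GCTAATT, reverse …GAGACAA.
Reverse complement of the reverse primer's last 7 bases: TTGTCTC; its first k bases are the reverse complement of the reverse primer's last k bases, so a perfect k-base overlap needs the forward primer's last k bases to equal them.
Comparing (forward last k vs required): k=1: T vs T ✓; k=2: TT vs TT ✓; k=3: ATT vs TTG ✗; k=4: AATT vs TTGT ✗; k=5: TAATT vs TTGTC ✗; k=6: CTAATT vs TTGTCT ✗; k=7: GCTAATT vs TTGTCTC ✗.
Perfect overlaps at k = 1, 2; the largest is 2.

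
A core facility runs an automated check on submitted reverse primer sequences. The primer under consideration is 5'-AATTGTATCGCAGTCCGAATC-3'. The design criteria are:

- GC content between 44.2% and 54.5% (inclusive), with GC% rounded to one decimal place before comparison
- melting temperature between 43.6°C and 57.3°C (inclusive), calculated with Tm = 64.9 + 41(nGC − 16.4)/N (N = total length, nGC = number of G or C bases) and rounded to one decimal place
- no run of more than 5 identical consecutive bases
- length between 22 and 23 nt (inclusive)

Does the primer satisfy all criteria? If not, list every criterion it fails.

Base counts: A=6, T=6, G=4, C=5 (length 21).
GC content: GC 9/21 = 42.9%, outside 44.2–54.5% ✗
Tm: Tm = 64.9 + 41·(9 − 16.4)/21 = 50.5°C ✓
homopolymer run: longest run = 2 ✓
length: length 21, outside 22–23 ✗

Fails: GC content, length.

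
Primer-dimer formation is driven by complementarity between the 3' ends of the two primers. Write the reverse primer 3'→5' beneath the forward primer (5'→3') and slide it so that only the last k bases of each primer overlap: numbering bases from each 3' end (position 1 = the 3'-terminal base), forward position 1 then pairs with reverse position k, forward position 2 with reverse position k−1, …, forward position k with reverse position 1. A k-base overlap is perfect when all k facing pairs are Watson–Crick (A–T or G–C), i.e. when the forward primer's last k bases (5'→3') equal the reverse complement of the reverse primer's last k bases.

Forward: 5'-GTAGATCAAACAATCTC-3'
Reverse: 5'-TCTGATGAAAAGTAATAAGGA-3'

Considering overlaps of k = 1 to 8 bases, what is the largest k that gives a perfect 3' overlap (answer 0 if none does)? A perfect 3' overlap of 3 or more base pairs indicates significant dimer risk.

Longest perfect overlap: 2 complementary base pairs; below the dimer-risk threshold (threshold 3).

Last 8 bases (5'→3') — forward …ACAATCTC, reverse …AATAAGGA.
Reverse complement of the reverse primer's last 8 bases: TCCTTATT; its first k bases are the reverse complement of the reverse primer's last k bases, so a perfect k-base overlap needs the forward primer's last k bases to equal them.
Comparing (forward last k vs required): k=1: C vs T ✗; k=2: TC vs TC ✓; k=3: CTC vs TCC ✗; k=4: TCTC vs TCCT ✗; k=5: ATCTC vs TCCTT ✗; k=6: AATCTC vs TCCTTA ✗; k=7: CAATCTC vs TCCTTAT ✗; k=8: ACAATCTC vs TCCTTATT ✗.
Only k = 2 is perfect, so the longest perfect 3' overlap is 2.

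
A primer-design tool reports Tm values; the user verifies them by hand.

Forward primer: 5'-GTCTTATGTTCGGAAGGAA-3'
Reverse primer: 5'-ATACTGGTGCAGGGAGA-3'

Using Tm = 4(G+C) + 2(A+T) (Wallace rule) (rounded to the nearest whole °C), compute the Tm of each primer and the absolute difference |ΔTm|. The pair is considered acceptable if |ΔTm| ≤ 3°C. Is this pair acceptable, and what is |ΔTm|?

|ΔTm| = 2°C; the pair is acceptable.

Forward: A=5 T=6 G=6 C=2 → Tm = 2·11 + 4·8 = 54°C.
Reverse: A=5 T=3 G=7 C=2 → Tm = 2·8 + 4·9 = 52°C.
|ΔTm| = |54 − 52| = 2°C, ≤ 3°C.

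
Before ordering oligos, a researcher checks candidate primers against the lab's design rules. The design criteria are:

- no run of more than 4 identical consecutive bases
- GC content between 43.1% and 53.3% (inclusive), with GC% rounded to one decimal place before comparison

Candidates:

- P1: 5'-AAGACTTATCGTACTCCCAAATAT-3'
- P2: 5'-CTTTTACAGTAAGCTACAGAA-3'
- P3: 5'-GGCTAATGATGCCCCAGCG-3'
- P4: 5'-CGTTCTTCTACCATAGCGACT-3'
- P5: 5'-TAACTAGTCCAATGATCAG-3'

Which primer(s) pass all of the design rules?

P4 only.

P1 (24 nt, A=9 T=7 G=2 C=6): longest run = 3 ✓; GC 8/24 = 33.3%, outside 43.1–53.3% ✗ — fails.
P2 (21 nt, A=8 T=6 G=3 C=4): longest run = 4 ✓; GC 7/21 = 33.3%, outside 43.1–53.3% ✗ — fails.
P3 (19 nt, A=4 T=3 G=6 C=6): longest run = 4 ✓; GC 12/19 = 63.2%, outside 43.1–53.3% ✗ — fails.
P4 (21 nt, A=4 T=7 G=3 C=7): longest run = 2 ✓; GC 10/21 = 47.6% ✓ — passes.
P5 (19 nt, A=7 T=5 G=3 C=4): longest run = 2 ✓; GC 7/19 = 36.8%, outside 43.1–53.3% ✗ — fails.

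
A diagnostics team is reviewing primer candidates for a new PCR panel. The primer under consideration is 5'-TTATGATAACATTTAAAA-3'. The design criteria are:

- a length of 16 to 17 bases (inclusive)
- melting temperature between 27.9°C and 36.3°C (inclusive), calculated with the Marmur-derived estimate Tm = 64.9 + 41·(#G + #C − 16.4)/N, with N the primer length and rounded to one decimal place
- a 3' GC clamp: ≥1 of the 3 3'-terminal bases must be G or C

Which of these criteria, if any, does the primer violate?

Fails: length, GC clamp.

Base counts: A=9, T=7, G=1, C=1 (length 18).
length: length 18, outside 16–17 ✗
Tm: Tm = 64.9 + 41·(2 − 16.4)/18 = 32.1°C ✓
GC clamp: 3' end AAA has 0 G/C, need ≥1 ✗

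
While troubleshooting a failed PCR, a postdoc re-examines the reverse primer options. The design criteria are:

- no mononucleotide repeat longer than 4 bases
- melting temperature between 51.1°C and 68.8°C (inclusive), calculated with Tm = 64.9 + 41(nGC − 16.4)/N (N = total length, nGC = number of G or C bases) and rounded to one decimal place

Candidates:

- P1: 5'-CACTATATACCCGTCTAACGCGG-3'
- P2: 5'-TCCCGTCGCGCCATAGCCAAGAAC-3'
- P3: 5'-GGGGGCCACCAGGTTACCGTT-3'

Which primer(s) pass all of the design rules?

P1 and P2.

P1 (23 nt, A=6 T=5 G=4 C=8): longest run = 3 ✓; Tm = 64.9 + 41·(12 − 16.4)/23 = 57.1°C ✓ — passes.
P2 (24 nt, A=6 T=3 G=5 C=10): longest run = 3 ✓; Tm = 64.9 + 41·(15 − 16.4)/24 = 62.5°C ✓ — passes.
P3 (21 nt, A=3 T=4 G=8 C=6): longest run = 5, exceeds 4 ✗; Tm = 64.9 + 41·(14 − 16.4)/21 = 60.2°C ✓ — fails.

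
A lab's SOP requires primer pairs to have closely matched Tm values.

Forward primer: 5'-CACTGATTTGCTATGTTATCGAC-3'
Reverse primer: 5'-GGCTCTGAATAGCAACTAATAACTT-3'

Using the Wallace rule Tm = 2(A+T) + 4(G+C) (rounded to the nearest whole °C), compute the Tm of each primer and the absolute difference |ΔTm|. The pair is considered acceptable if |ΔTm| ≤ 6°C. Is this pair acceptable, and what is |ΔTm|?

Forward: A=5 T=9 G=4 C=5 → Tm = 2·14 + 4·9 = 64°C.
Reverse: A=9 T=7 G=4 C=5 → Tm = 2·16 + 4·9 = 68°C.
|ΔTm| = |64 − 68| = 4°C, ≤ 6°C.

|ΔTm| = 4°C; the pair is acceptable.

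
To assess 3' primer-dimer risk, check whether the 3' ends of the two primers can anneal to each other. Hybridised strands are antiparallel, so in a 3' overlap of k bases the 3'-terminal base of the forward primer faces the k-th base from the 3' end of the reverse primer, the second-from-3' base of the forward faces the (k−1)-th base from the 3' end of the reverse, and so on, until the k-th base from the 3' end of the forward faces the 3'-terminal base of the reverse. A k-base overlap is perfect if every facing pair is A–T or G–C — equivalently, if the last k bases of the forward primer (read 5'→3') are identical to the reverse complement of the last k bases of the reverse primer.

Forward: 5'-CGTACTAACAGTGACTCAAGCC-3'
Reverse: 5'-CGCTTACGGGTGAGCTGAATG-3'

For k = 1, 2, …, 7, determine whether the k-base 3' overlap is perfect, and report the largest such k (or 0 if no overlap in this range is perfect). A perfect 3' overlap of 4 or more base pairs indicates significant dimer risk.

Longest perfect overlap: 1 complementary base pair; below the dimer-risk threshold (threshold 4).

Last 7 bases (5'→3') — forward …TCAAGCC, reverse …CTGAATG.
Reverse complement of the reverse primer's last 7 bases: CATTCAG; its first k bases are the reverse complement of the reverse primer's last k bases, so a perfect k-base overlap needs the forward primer's last k bases to equal them.
Comparing (forward last k vs required): k=1: C vs C ✓; k=2: CC vs CA ✗; k=3: GCC vs CAT ✗; k=4: AGCC vs CATT ✗; k=5: AAGCC vs CATTC ✗; k=6: CAAGCC vs CATTCA ✗; k=7: TCAAGCC vs CATTCAG ✗.
Only k = 1 is perfect, so the longest perfect 3' overlap is 1.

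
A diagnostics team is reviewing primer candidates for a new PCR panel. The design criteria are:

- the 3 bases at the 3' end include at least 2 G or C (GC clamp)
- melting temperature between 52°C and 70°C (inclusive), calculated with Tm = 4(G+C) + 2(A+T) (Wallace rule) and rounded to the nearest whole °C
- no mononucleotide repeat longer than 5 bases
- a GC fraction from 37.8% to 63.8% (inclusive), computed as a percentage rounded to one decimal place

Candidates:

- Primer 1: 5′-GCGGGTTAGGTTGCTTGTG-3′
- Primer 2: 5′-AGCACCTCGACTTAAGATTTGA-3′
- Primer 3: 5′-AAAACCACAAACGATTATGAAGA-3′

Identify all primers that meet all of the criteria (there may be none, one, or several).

Primer 1 only.

Primer 1 (19 nt, A=1 T=7 G=9 C=2): 3' end GTG has 2 G/C ✓; Tm = 2·8 + 4·11 = 60°C ✓; longest run = 3 ✓; GC 11/19 = 57.9% ✓ — passes.
Primer 2 (22 nt, A=7 T=6 G=4 C=5): 3' end TGA has 1 G/C, need ≥2 ✗; Tm = 2·13 + 4·9 = 62°C ✓; longest run = 3 ✓; GC 9/22 = 40.9% ✓ — fails.
Primer 3 (23 nt, A=13 T=3 G=3 C=4): 3' end AGA has 1 G/C, need ≥2 ✗; Tm = 2·16 + 4·7 = 60°C ✓; longest run = 4 ✓; GC 7/23 = 30.4%, outside 37.8–63.8% ✗ — fails.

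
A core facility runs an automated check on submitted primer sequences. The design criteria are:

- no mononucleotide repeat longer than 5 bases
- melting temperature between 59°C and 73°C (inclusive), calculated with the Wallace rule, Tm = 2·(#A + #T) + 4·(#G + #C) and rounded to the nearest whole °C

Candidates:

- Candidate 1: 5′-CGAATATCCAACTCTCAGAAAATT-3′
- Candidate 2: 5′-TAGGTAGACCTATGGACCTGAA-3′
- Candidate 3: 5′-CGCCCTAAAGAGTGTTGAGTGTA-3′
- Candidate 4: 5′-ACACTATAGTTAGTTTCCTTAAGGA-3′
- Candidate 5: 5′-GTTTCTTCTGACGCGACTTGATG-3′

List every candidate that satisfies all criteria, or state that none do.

Candidate 1 (24 nt, A=10 T=6 G=2 C=6): longest run = 4 ✓; Tm = 2·16 + 4·8 = 64°C ✓ — passes.
Candidate 2 (22 nt, A=7 T=5 G=6 C=4): longest run = 2 ✓; Tm = 2·12 + 4·10 = 64°C ✓ — passes.
Candidate 3 (23 nt, A=6 T=6 G=7 C=4): longest run = 3 ✓; Tm = 2·12 + 4·11 = 68°C ✓ — passes.
Candidate 4 (25 nt, A=8 T=9 G=4 C=4): longest run = 3 ✓; Tm = 2·17 + 4·8 = 66°C ✓ — passes.
Candidate 5 (23 nt, A=3 T=9 G=6 C=5): longest run = 3 ✓; Tm = 2·12 + 4·11 = 68°C ✓ — passes.

Candidate 1, Candidate 2, Candidate 3, Candidate 4 and Candidate 5.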